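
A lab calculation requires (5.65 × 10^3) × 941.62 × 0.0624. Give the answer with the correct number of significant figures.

(5.65 × 10^3) × 941.62 × 0.0624 = 331977.5472
Multiplication/division keeps the fewest significant figures: 5.65 × 10^3 → 3 s.f., 941.62 → 5 s.f., 0.0624 → 3 s.f.; limit is 3.
Rounded to 3 significant figures: 3.32 × 10^5.

3.32 × 10^5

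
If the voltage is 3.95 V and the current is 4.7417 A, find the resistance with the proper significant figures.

resistance = 3.95 V ÷ 4.7417 A = 0.833034565662… Ω.
3.95 has 3 significant figures; 4.7417 has 5.
Division/multiplication keeps the fewest: 3 significant figures.
Rounded: 0.833 Ω.

0.833 Ω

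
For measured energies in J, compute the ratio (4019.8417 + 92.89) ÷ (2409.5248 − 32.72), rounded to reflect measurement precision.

4019.8417 + 92.89 = 4112.7317, limited to 2 d.p. → 6 s.f.; 2409.5248 − 32.72 = 2376.8048, limited to 2 d.p. → 6 s.f.
Carrying full precision, 4112.7317 ÷ 2376.8048 = 1.73036157618…; keep min(6, 6) = 6 s.f.
Rounded to 6 significant figures: 1.73036.

1.73036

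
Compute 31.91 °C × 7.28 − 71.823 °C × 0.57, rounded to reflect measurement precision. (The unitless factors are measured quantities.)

31.91 × 7.28 = 232.3048 → 232 °C (3 s.f., last digit at the 10^0 place).
71.823 × 0.57 = 40.93911 → 41 °C (2 s.f., last digit at the 10^0 place).
Difference: 191.36569 °C; keep the coarser place, 10^0.
Result: 191 °C.

191 °C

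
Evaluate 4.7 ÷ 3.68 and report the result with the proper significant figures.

4.7 ÷ 3.68 = 1.27717391304…
Multiplication/division keeps the fewest significant figures: 4.7 → 2 s.f., 3.68 → 3 s.f.; limit is 2.
Rounded to 2 significant figures: 1.3.

1.3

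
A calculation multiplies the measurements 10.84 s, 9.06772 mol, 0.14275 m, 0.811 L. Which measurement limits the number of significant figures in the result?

10.84 s → 4 s.f.; 9.06772 mol → 6 s.f.; 0.14275 m → 5 s.f.; 0.811 L → 3 s.f.
The fewest is 3 significant figures, from 0.811 L.

0.811 L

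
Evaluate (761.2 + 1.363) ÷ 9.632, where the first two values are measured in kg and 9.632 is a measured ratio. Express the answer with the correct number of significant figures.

761.2 kg + 1.363 kg = 762.563 kg; the sum is limited to 1 decimal place (4 s.f.).
Carrying full precision, 762.563 ÷ 9.632 = 79.1697466777… kg; 9.632 has 4 s.f., so the result keeps min(4, 4) = 4 s.f.
Rounded to 4 significant figures: 79.17 kg.

79.17 kg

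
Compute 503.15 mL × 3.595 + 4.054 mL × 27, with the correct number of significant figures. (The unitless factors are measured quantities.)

1.92 × 10^3 mL

503.15 × 3.595 = 1808.82425 → 1809 mL (4 s.f., last digit at the 10^0 place).
4.054 × 27 = 109.458 → 1.1 × 10^2 mL (2 s.f., last digit at the 10^1 place).
Sum: 1918.28225 mL; keep the coarser place, 10^1.
Result: 1.92 × 10^3 mL.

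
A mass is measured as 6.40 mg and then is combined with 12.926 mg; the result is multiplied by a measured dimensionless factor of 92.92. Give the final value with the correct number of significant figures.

1796 mg

6.40 mg + 12.926 mg = 19.326 mg; the sum is limited to 2 decimal places (4 s.f.).
Carrying full precision, 19.326 × 92.92 = 1795.77192 mg; 92.92 has 4 s.f., so the result keeps min(4, 4) = 4 s.f.
Rounded to 4 significant figures: 1796 mg.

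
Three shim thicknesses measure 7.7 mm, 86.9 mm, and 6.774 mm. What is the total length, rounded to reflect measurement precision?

7.7 mm + 86.9 mm + 6.774 mm = 101.374 mm.
Addition/subtraction keeps the fewest decimal places: 7.7 → 1 decimal place, 86.9 → 1 decimal place, 6.774 → 3 decimal places; limit is 1.
Rounded to 1 decimal place: 101.4 mm.

101.4 mm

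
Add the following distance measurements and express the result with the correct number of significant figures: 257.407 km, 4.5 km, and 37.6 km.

257.407 km + 4.5 km + 37.6 km = 299.507 km.
Addition/subtraction keeps the fewest decimal places: 257.407 → 3 decimal places, 4.5 → 1 decimal place, 37.6 → 1 decimal place; limit is 1.
Rounded to 1 decimal place: 2.995 × 10^2 km.

2.995 × 10^2 km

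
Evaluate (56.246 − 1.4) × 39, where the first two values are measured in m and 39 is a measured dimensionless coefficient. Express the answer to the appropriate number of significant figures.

2.1 × 10^3 m

56.246 m − 1.4 m = 54.846 m; the difference is limited to 1 decimal place (3 s.f.).
Carrying full precision, 54.846 × 39 = 2138.994 m; 39 has 2 s.f., so the result keeps min(3, 2) = 2 s.f.
Rounded to 2 significant figures: 2.1 × 10^3 m.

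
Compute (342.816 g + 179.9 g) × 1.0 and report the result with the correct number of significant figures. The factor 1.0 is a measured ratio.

5.2 × 10^2 g

342.816 g + 179.9 g = 522.716 g; the sum is limited to 1 decimal place (4 s.f.).
Carrying full precision, 522.716 × 1.0 = 522.716 g; 1.0 has 2 s.f., so the result keeps min(4, 2) = 2 s.f.
Rounded to 2 significant figures: 5.2 × 10^2 g.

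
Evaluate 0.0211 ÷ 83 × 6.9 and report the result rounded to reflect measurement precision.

0.0018

0.0211 ÷ 83 × 6.9 = 0.00175409638554…
Multiplication/division keeps the fewest significant figures: 0.0211 → 3 s.f., 83 → 2 s.f., 6.9 → 2 s.f.; limit is 2.
Rounded to 2 significant figures: 0.0018.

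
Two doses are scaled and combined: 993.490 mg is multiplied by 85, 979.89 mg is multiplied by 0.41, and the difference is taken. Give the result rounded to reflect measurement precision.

993.490 × 85 = 84446.65 → 8.4 × 10⁴ mg (2 s.f., last digit at the 10^3 place).
979.89 × 0.41 = 401.7549 → 4.0 × 10² mg (2 s.f., last digit at the 10^1 place).
Difference: 84044.8951 mg; keep the coarser place, 10^3.
Result: 8.4 × 10⁴ mg.

8.4 × 10⁴ mg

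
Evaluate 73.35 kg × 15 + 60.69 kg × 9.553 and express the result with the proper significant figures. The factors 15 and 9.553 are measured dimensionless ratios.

1.7 × 10³ kg

73.35 × 15 = 1100.25 → 1.1 × 10³ kg (2 s.f., last digit at the 10^2 place).
60.69 × 9.553 = 579.77157 → 579.8 kg (4 s.f., last digit at the 10^-1 place).
Sum: 1680.02157 kg; keep the coarser place, 10^2.
Result: 1.7 × 10³ kg.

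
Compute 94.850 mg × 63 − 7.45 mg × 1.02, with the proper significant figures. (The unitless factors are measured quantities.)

94.850 × 63 = 5975.55 → 6.0 × 10^3 mg (2 s.f., last digit at the 10^2 place).
7.45 × 1.02 = 7.599 → 7.60 mg (3 s.f., last digit at the 10^-2 place).
Difference: 5967.951 mg; keep the coarser place, 10^2.
Result: 6.0 × 10^3 mg.

6.0 × 10^3 mg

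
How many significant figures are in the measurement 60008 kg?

5

60008: zeros between nonzero digits are significant.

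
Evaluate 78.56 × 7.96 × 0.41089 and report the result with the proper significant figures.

78.56 × 7.96 × 0.41089 = 256.944966464
Multiplication/division keeps the fewest significant figures: 78.56 → 4 s.f., 7.96 → 3 s.f., 0.41089 → 5 s.f.; limit is 3.
Rounded to 3 significant figures: 257.

257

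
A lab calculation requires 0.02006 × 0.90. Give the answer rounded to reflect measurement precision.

1.8 × 10⁻²

0.02006 × 0.90 = 0.018054
Multiplication/division keeps the fewest significant figures: 0.02006 → 4 s.f., 0.90 → 2 s.f.; limit is 2.
Rounded to 2 significant figures: 1.8 × 10⁻².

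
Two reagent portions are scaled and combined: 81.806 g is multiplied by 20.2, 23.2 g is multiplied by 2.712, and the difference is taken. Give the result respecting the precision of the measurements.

81.806 × 20.2 = 1652.4812 → 1.65 × 10³ g (3 s.f., last digit at the 10^1 place).
23.2 × 2.712 = 62.9184 → 62.9 g (3 s.f., last digit at the 10^-1 place).
Difference: 1589.5628 g; keep the coarser place, 10^1.
Result: 1.59 × 10³ g.

1.59 × 10³ g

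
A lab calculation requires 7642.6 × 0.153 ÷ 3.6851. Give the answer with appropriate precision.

7642.6 × 0.153 ÷ 3.6851 = 317.309652384…
Multiplication/division keeps the fewest significant figures: 7642.6 → 5 s.f., 0.153 → 3 s.f., 3.6851 → 5 s.f.; limit is 3.
Rounded to 3 significant figures: 317.

317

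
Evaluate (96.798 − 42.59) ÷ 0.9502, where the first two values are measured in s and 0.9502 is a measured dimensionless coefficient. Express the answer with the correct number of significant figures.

57.05 s

96.798 s − 42.59 s = 54.208 s; the difference is limited to 2 decimal places (4 s.f.).
Carrying full precision, 54.208 ÷ 0.9502 = 57.0490423069… s; 0.9502 has 4 s.f., so the result keeps min(4, 4) = 4 s.f.
Rounded to 4 significant figures: 57.05 s.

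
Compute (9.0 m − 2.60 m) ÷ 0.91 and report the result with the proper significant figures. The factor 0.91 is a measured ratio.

9.0 m − 2.60 m = 6.40 m; the difference is limited to 1 decimal place (2 s.f.).
Carrying full precision, 6.40 ÷ 0.91 = 7.03296703297… m; 0.91 has 2 s.f., so the result keeps min(2, 2) = 2 s.f.
Rounded to 2 significant figures: 7.0 m.

7.0 m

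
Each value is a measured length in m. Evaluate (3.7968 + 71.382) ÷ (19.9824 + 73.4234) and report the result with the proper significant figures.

0.80486

3.7968 + 71.382 = 75.1788, limited to 3 d.p. → 5 s.f.; 19.9824 + 73.4234 = 93.4058, limited to 4 d.p. → 6 s.f.
Carrying full precision, 75.1788 ÷ 93.4058 = 0.80486222483…; keep min(5, 6) = 5 s.f.
Rounded to 5 significant figures: 0.80486.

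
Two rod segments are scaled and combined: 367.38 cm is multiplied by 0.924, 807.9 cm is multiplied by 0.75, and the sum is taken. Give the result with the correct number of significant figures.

9.5 × 10^2 cm

367.38 × 0.924 = 339.45912 → 339 cm (3 s.f., last digit at the 10^0 place).
807.9 × 0.75 = 605.925 → 6.1 × 10^2 cm (2 s.f., last digit at the 10^1 place).
Sum: 945.38412 cm; keep the coarser place, 10^1.
Result: 9.5 × 10^2 cm.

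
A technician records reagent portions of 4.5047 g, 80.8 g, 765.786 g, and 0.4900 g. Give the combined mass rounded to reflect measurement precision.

4.5047 g + 80.8 g + 765.786 g + 0.4900 g = 851.5807 g.
Addition/subtraction keeps the fewest decimal places: 4.5047 → 4 decimal places, 80.8 → 1 decimal place, 765.786 → 3 decimal places, 0.4900 → 4 decimal places; limit is 1.
Rounded to 1 decimal place: 851.6 g.

851.6 g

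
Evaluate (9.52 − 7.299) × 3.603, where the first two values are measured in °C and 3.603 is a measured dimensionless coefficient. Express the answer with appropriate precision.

9.52 °C − 7.299 °C = 2.221 °C; the difference is limited to 2 decimal places (3 s.f.).
Carrying full precision, 2.221 × 3.603 = 8.002263 °C; 3.603 has 4 s.f., so the result keeps min(3, 4) = 3 s.f.
Rounded to 3 significant figures: 8.00 °C.

8.00 °C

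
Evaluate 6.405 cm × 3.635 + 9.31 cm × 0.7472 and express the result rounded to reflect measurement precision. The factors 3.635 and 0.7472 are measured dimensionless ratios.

30.24 cm

6.405 × 3.635 = 23.282175 → 23.28 cm (4 s.f., last digit at the 10^-2 place).
9.31 × 0.7472 = 6.956432 → 6.96 cm (3 s.f., last digit at the 10^-2 place).
Sum: 30.238607 cm; keep the coarser place, 10^-2.
Result: 30.24 cm.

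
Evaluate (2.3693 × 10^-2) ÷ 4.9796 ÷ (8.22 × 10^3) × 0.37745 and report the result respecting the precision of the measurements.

2.18 × 10^-7

(2.3693 × 10^-2) ÷ 4.9796 ÷ (8.22 × 10^3) × 0.37745 = 2.18480765269 × 10^-7…
Multiplication/division keeps the fewest significant figures: 2.3693 × 10^-2 → 5 s.f., 4.9796 → 5 s.f., 8.22 × 10^3 → 3 s.f., 0.37745 → 5 s.f.; limit is 3.
Rounded to 3 significant figures: 2.18 × 10^-7.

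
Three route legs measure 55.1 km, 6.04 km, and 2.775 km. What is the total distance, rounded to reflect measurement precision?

55.1 km + 6.04 km + 2.775 km = 63.915 km.
Addition/subtraction keeps the fewest decimal places: 55.1 → 1 decimal place, 6.04 → 2 decimal places, 2.775 → 3 decimal places; limit is 1.
Rounded to 1 decimal place: 63.9 km.

63.9 km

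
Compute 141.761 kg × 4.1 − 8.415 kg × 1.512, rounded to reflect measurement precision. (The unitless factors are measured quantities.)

5.7 × 10^2 kg

141.761 × 4.1 = 581.2201 → 5.8 × 10^2 kg (2 s.f., last digit at the 10^1 place).
8.415 × 1.512 = 12.72348 → 12.72 kg (4 s.f., last digit at the 10^-2 place).
Difference: 568.49662 kg; keep the coarser place, 10^1.
Result: 5.7 × 10^2 kg.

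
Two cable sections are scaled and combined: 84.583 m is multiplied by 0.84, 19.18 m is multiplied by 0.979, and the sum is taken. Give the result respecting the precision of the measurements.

84.583 × 0.84 = 71.04972 → 71 m (2 s.f., last digit at the 10^0 place).
19.18 × 0.979 = 18.77722 → 18.8 m (3 s.f., last digit at the 10^-1 place).
Sum: 89.82694 m; keep the coarser place, 10^0.
Result: 9.0 × 10^1 m.

9.0 × 10^1 m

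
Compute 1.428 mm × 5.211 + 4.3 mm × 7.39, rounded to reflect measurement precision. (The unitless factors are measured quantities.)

39 mm

1.428 × 5.211 = 7.441308 → 7.441 mm (4 s.f., last digit at the 10^-3 place).
4.3 × 7.39 = 31.777 → 32 mm (2 s.f., last digit at the 10^0 place).
Sum: 39.218308 mm; keep the coarser place, 10^0.
Result: 39 mm.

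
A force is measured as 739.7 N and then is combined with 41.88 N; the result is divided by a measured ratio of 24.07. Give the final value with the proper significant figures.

739.7 N + 41.88 N = 781.58 N; the sum is limited to 1 decimal place (4 s.f.).
Carrying full precision, 781.58 ÷ 24.07 = 32.4711258828… N; 24.07 has 4 s.f., so the result keeps min(4, 4) = 4 s.f.
Rounded to 4 significant figures: 32.47 N.

32.47 N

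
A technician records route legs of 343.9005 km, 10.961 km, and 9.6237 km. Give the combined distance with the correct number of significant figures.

343.9005 km + 10.961 km + 9.6237 km = 364.4852 km.
Addition/subtraction keeps the fewest decimal places: 343.9005 → 4 decimal places, 10.961 → 3 decimal places, 9.6237 → 4 decimal places; limit is 3.
Rounded to 3 decimal places: 364.485 km.

364.485 km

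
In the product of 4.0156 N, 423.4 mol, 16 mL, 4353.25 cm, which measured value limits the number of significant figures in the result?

16 mL

4.0156 N → 5 s.f.; 423.4 mol → 4 s.f.; 16 mL → 2 s.f.; 4353.25 cm → 6 s.f.
The fewest is 2 significant figures, from 16 mL.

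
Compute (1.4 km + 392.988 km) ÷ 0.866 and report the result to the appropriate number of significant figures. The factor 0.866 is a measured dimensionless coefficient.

455 km

1.4 km + 392.988 km = 394.388 km; the sum is limited to 1 decimal place (4 s.f.).
Carrying full precision, 394.388 ÷ 0.866 = 455.413394919… km; 0.866 has 3 s.f., so the result keeps min(4, 3) = 3 s.f.
Rounded to 3 significant figures: 455 km.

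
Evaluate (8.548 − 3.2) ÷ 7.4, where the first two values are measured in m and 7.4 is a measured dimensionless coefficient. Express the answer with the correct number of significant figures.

0.72 m

8.548 m − 3.2 m = 5.348 m; the difference is limited to 1 decimal place (2 s.f.).
Carrying full precision, 5.348 ÷ 7.4 = 0.722702702703… m; 7.4 has 2 s.f., so the result keeps min(2, 2) = 2 s.f.
Rounded to 2 significant figures: 0.72 m.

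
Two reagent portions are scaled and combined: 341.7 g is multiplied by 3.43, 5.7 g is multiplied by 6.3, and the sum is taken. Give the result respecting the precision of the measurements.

1.21 × 10^3 g

341.7 × 3.43 = 1172.031 → 1.17 × 10^3 g (3 s.f., last digit at the 10^1 place).
5.7 × 6.3 = 35.91 → 36 g (2 s.f., last digit at the 10^0 place).
Sum: 1207.941 g; keep the coarser place, 10^1.
Result: 1.21 × 10^3 g.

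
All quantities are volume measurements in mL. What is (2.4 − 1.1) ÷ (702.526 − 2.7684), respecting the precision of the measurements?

0.0019

2.4 − 1.1 = 1.3, limited to 1 d.p. → 2 s.f.; 702.526 − 2.7684 = 699.7576, limited to 3 d.p. → 6 s.f.
Carrying full precision, 1.3 ÷ 699.7576 = 0.00185778618196…; keep min(2, 6) = 2 s.f.
Rounded to 2 significant figures: 0.0019.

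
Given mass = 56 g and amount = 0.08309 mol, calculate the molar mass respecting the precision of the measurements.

6.7 × 10^2 g/mol

molar mass = 56 g ÷ 0.08309 mol = 673.967986521… g/mol.
56 has 2 significant figures; 0.08309 has 4.
Division/multiplication keeps the fewest: 2 significant figures.
Rounded: 6.7 × 10^2 g/mol.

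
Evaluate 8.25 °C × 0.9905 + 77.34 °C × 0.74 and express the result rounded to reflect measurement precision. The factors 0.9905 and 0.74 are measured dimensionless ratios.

8.25 × 0.9905 = 8.171625 → 8.17 °C (3 s.f., last digit at the 10^-2 place).
77.34 × 0.74 = 57.2316 → 57 °C (2 s.f., last digit at the 10^0 place).
Sum: 65.403225 °C; keep the coarser place, 10^0.
Result: 65 °C.

65 °C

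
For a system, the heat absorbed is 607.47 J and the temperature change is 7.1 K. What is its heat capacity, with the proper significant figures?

heat capacity = 607.47 J ÷ 7.1 K = 85.5591549296… J/K.
607.47 has 5 significant figures; 7.1 has 2.
Division/multiplication keeps the fewest: 2 significant figures.
Rounded: 86 J/K.

86 J/K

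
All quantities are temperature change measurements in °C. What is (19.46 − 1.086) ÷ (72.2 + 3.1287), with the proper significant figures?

0.244

19.46 − 1.086 = 18.374, limited to 2 d.p. → 4 s.f.; 72.2 + 3.1287 = 75.3287, limited to 1 d.p. → 3 s.f.
Carrying full precision, 18.374 ÷ 75.3287 = 0.243917656882…; keep min(4, 3) = 3 s.f.
Rounded to 3 significant figures: 0.244.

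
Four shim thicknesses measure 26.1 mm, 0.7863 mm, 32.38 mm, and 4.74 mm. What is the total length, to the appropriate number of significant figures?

26.1 mm + 0.7863 mm + 32.38 mm + 4.74 mm = 64.0063 mm.
Addition/subtraction keeps the fewest decimal places: 26.1 → 1 decimal place, 0.7863 → 4 decimal places, 32.38 → 2 decimal places, 4.74 → 2 decimal places; limit is 1.
Rounded to 1 decimal place: 64.0 mm.

64.0 mm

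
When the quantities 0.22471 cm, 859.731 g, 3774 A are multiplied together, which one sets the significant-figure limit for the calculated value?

3774 A

0.22471 cm → 5 s.f.; 859.731 g → 6 s.f.; 3774 A → 4 s.f.
The fewest is 4 significant figures, from 3774 A.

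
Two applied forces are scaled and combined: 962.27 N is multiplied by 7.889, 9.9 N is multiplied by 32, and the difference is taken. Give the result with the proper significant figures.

7.27 × 10^3 N

962.27 × 7.889 = 7591.34803 → 7591 N (4 s.f., last digit at the 10^0 place).
9.9 × 32 = 316.8 → 3.2 × 10^2 N (2 s.f., last digit at the 10^1 place).
Difference: 7274.54803 N; keep the coarser place, 10^1.
Result: 7.27 × 10^3 N.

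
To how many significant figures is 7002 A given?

7002: zeros between nonzero digits are significant.

4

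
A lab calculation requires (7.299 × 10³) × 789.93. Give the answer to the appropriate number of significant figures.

5.766 × 10⁶

(7.299 × 10³) × 789.93 = 5765699.07
Multiplication/division keeps the fewest significant figures: 7.299 × 10³ → 4 s.f., 789.93 → 5 s.f.; limit is 4.
Rounded to 4 significant figures: 5.766 × 10⁶.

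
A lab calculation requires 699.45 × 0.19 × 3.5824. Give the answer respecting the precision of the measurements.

4.8 × 10^2

699.45 × 0.19 × 3.5824 = 476.0848392
Multiplication/division keeps the fewest significant figures: 699.45 → 5 s.f., 0.19 → 2 s.f., 3.5824 → 5 s.f.; limit is 2.
Rounded to 2 significant figures: 4.8 × 10^2.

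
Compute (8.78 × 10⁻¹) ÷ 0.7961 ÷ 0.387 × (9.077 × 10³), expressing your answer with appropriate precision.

2.59 × 10⁴

(8.78 × 10⁻¹) ÷ 0.7961 ÷ 0.387 × (9.077 × 10³) = 25867.7266143…
Multiplication/division keeps the fewest significant figures: 8.78 × 10⁻¹ → 3 s.f., 0.7961 → 4 s.f., 0.387 → 3 s.f., 9.077 × 10³ → 4 s.f.; limit is 3.
Rounded to 3 significant figures: 2.59 × 10⁴.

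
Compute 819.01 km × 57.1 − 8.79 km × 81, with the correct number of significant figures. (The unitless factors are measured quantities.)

819.01 × 57.1 = 46765.471 → 4.68 × 10⁴ km (3 s.f., last digit at the 10^2 place).
8.79 × 81 = 711.99 → 7.1 × 10² km (2 s.f., last digit at the 10^1 place).
Difference: 46053.481 km; keep the coarser place, 10^2.
Result: 4.61 × 10⁴ km.

4.61 × 10⁴ km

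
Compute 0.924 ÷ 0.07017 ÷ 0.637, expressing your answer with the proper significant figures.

20.7

0.924 ÷ 0.07017 ÷ 0.637 = 20.671931745…
Multiplication/division keeps the fewest significant figures: 0.924 → 3 s.f., 0.07017 → 4 s.f., 0.637 → 3 s.f.; limit is 3.
Rounded to 3 significant figures: 20.7.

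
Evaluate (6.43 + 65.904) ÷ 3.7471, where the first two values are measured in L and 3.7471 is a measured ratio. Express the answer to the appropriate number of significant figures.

19.30 L

6.43 L + 65.904 L = 72.334 L; the sum is limited to 2 decimal places (4 s.f.).
Carrying full precision, 72.334 ÷ 3.7471 = 19.3039950895… L; 3.7471 has 5 s.f., so the result keeps min(4, 5) = 4 s.f.
Rounded to 4 significant figures: 19.30 L.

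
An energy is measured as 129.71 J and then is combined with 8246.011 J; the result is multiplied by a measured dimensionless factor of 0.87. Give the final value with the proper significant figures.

7.3 × 10³ J

129.71 J + 8246.011 J = 8375.721 J; the sum is limited to 2 decimal places (6 s.f.).
Carrying full precision, 8375.721 × 0.87 = 7286.87727 J; 0.87 has 2 s.f., so the result keeps min(6, 2) = 2 s.f.
Rounded to 2 significant figures: 7.3 × 10³ J.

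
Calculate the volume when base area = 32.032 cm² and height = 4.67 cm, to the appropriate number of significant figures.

volume = 32.032 cm² × 4.67 cm = 149.58944 cm³.
32.032 has 5 significant figures; 4.67 has 3.
Division/multiplication keeps the fewest: 3 significant figures.
Rounded: 1.50 × 10^2 cm³.

1.50 × 10^2 cm³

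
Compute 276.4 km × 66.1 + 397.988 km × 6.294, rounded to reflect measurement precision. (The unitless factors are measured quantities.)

276.4 × 66.1 = 18270.04 → 1.83 × 10^4 km (3 s.f., last digit at the 10^2 place).
397.988 × 6.294 = 2504.936472 → 2.505 × 10^3 km (4 s.f., last digit at the 10^0 place).
Sum: 20774.976472 km; keep the coarser place, 10^2.
Result: 2.08 × 10^4 km.

2.08 × 10^4 km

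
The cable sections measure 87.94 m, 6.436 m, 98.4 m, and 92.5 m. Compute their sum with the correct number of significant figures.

285.3 m

87.94 m + 6.436 m + 98.4 m + 92.5 m = 285.276 m.
Addition/subtraction keeps the fewest decimal places: 87.94 → 2 decimal places, 6.436 → 3 decimal places, 98.4 → 1 decimal place, 92.5 → 1 decimal place; limit is 1.
Rounded to 1 decimal place: 285.3 m.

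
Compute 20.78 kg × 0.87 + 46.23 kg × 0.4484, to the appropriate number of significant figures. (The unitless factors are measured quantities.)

39 kg

20.78 × 0.87 = 18.0786 → 18 kg (2 s.f., last digit at the 10^0 place).
46.23 × 0.4484 = 20.729532 → 20.73 kg (4 s.f., last digit at the 10^-2 place).
Sum: 38.808132 kg; keep the coarser place, 10^0.
Result: 39 kg.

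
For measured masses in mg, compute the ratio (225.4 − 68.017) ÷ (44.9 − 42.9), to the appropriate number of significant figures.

225.4 − 68.017 = 157.383, limited to 1 d.p. → 4 s.f.; 44.9 − 42.9 = 2.0, limited to 1 d.p. → 2 s.f.
Carrying full precision, 157.383 ÷ 2.0 = 78.6915; keep min(4, 2) = 2 s.f.
Rounded to 2 significant figures: 79.

79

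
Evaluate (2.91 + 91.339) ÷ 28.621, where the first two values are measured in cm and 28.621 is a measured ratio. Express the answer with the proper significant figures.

2.91 cm + 91.339 cm = 94.249 cm; the sum is limited to 2 decimal places (4 s.f.).
Carrying full precision, 94.249 ÷ 28.621 = 3.29300164215… cm; 28.621 has 5 s.f., so the result keeps min(4, 5) = 4 s.f.
Rounded to 4 significant figures: 3.293 cm.

3.293 cm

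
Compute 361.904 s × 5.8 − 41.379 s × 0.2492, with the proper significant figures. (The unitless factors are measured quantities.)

2.1 × 10³ s

361.904 × 5.8 = 2099.0432 → 2.1 × 10³ s (2 s.f., last digit at the 10^2 place).
41.379 × 0.2492 = 10.3116468 → 10.31 s (4 s.f., last digit at the 10^-2 place).
Difference: 2088.7315532 s; keep the coarser place, 10^2.
Result: 2.1 × 10³ s.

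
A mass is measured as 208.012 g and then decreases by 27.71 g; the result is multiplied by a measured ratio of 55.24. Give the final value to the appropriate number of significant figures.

208.012 g − 27.71 g = 180.302 g; the difference is limited to 2 decimal places (5 s.f.).
Carrying full precision, 180.302 × 55.24 = 9959.88248 g; 55.24 has 4 s.f., so the result keeps min(5, 4) = 4 s.f.
Rounded to 4 significant figures: 9.960 × 10^3 g.

9.960 × 10^3 g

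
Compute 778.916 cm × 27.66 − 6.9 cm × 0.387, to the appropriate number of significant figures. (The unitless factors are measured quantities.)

2.154 × 10^4 cm

778.916 × 27.66 = 21544.81656 → 2.154 × 10^4 cm (4 s.f., last digit at the 10^1 place).
6.9 × 0.387 = 2.6703 → 2.7 cm (2 s.f., last digit at the 10^-1 place).
Difference: 21542.14626 cm; keep the coarser place, 10^1.
Result: 2.154 × 10^4 cm.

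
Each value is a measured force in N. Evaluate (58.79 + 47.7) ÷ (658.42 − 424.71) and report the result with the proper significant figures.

58.79 + 47.7 = 106.49, limited to 1 d.p. → 4 s.f.; 658.42 − 424.71 = 233.71, limited to 2 d.p. → 5 s.f.
Carrying full precision, 106.49 ÷ 233.71 = 0.455650164734…; keep min(4, 5) = 4 s.f.
Rounded to 4 significant figures: 0.4557.

0.4557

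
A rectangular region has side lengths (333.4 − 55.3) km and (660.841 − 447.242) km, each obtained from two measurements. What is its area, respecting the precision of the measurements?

333.4 − 55.3 = 278.1, limited to 1 d.p. → 4 s.f.; 660.841 − 447.242 = 213.599, limited to 3 d.p. → 6 s.f.
Carrying full precision, 278.1 × 213.599 = 59401.8819; keep min(4, 6) = 4 s.f.
Rounded to 4 significant figures: 5.940 × 10^4 km².

5.940 × 10^4 km²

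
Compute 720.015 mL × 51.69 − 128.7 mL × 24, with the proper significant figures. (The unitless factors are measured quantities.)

3.41 × 10^4 mL

720.015 × 51.69 = 37217.57535 → 3.722 × 10^4 mL (4 s.f., last digit at the 10^1 place).
128.7 × 24 = 3088.8 → 3.1 × 10^3 mL (2 s.f., last digit at the 10^2 place).
Difference: 34128.77535 mL; keep the coarser place, 10^2.
Result: 3.41 × 10^4 mL.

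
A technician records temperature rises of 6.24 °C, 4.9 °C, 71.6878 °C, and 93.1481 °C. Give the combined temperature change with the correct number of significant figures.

176.0 °C

6.24 °C + 4.9 °C + 71.6878 °C + 93.1481 °C = 175.9759 °C.
Addition/subtraction keeps the fewest decimal places: 6.24 → 2 decimal places, 4.9 → 1 decimal place, 71.6878 → 4 decimal places, 93.1481 → 4 decimal places; limit is 1.
Rounded to 1 decimal place: 176.0 °C.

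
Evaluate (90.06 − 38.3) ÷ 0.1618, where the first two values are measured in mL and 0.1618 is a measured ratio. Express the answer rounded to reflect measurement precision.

320. mL

90.06 mL − 38.3 mL = 51.76 mL; the difference is limited to 1 decimal place (3 s.f.).
Carrying full precision, 51.76 ÷ 0.1618 = 319.901112485… mL; 0.1618 has 4 s.f., so the result keeps min(3, 4) = 3 s.f.
Rounded to 3 significant figures: 320. mL.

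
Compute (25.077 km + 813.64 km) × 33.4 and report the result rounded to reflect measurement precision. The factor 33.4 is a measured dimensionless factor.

2.80 × 10⁴ km

25.077 km + 813.64 km = 838.717 km; the sum is limited to 2 decimal places (5 s.f.).
Carrying full precision, 838.717 × 33.4 = 28013.1478 km; 33.4 has 3 s.f., so the result keeps min(5, 3) = 3 s.f.
Rounded to 3 significant figures: 2.80 × 10⁴ km.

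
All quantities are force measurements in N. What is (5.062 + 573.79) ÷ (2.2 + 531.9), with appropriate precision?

5.062 + 573.79 = 578.852, limited to 2 d.p. → 5 s.f.; 2.2 + 531.9 = 534.1, limited to 1 d.p. → 4 s.f.
Carrying full precision, 578.852 ÷ 534.1 = 1.08378955252…; keep min(5, 4) = 4 s.f.
Rounded to 4 significant figures: 1.084.

1.084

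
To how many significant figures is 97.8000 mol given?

6

97.8000: trailing zeros after a decimal point are significant.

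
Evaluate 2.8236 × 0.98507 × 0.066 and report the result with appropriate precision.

2.8236 × 0.98507 × 0.066 = 0.183575281032
Multiplication/division keeps the fewest significant figures: 2.8236 → 5 s.f., 0.98507 → 5 s.f., 0.066 → 2 s.f.; limit is 2.
Rounded to 2 significant figures: 0.18.

0.18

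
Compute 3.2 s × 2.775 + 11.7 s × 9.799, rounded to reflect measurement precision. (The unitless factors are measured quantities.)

1.24 × 10^2 s

3.2 × 2.775 = 8.88 → 8.9 s (2 s.f., last digit at the 10^-1 place).
11.7 × 9.799 = 114.6483 → 115 s (3 s.f., last digit at the 10^0 place).
Sum: 123.5283 s; keep the coarser place, 10^0.
Result: 1.24 × 10^2 s.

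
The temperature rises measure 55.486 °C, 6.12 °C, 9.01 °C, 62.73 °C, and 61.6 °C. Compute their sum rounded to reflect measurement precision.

194.9 °C

55.486 °C + 6.12 °C + 9.01 °C + 62.73 °C + 61.6 °C = 194.946 °C.
Addition/subtraction keeps the fewest decimal places: 55.486 → 3 decimal places, 6.12 → 2 decimal places, 9.01 → 2 decimal places, 62.73 → 2 decimal places, 61.6 → 1 decimal place; limit is 1.
Rounded to 1 decimal place: 194.9 °C.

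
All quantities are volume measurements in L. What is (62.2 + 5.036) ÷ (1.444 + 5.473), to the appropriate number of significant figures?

9.72

62.2 + 5.036 = 67.236, limited to 1 d.p. → 3 s.f.; 1.444 + 5.473 = 6.917, limited to 3 d.p. → 4 s.f.
Carrying full precision, 67.236 ÷ 6.917 = 9.72039901691…; keep min(3, 4) = 3 s.f.
Rounded to 3 significant figures: 9.72.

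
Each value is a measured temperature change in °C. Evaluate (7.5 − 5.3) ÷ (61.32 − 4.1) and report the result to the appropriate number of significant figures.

0.038

7.5 − 5.3 = 2.2, limited to 1 d.p. → 2 s.f.; 61.32 − 4.1 = 57.22, limited to 1 d.p. → 3 s.f.
Carrying full precision, 2.2 ÷ 57.22 = 0.0384480950717…; keep min(2, 3) = 2 s.f.
Rounded to 2 significant figures: 0.038.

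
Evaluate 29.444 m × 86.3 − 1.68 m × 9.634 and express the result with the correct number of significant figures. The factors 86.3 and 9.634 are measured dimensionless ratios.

29.444 × 86.3 = 2541.0172 → 2.54 × 10³ m (3 s.f., last digit at the 10^1 place).
1.68 × 9.634 = 16.18512 → 16.2 m (3 s.f., last digit at the 10^-1 place).
Difference: 2524.83208 m; keep the coarser place, 10^1.
Result: 2.52 × 10³ m.

2.52 × 10³ m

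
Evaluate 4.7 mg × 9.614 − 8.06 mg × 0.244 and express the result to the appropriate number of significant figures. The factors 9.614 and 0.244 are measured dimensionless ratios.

4.7 × 9.614 = 45.1858 → 45 mg (2 s.f., last digit at the 10^0 place).
8.06 × 0.244 = 1.96664 → 1.97 mg (3 s.f., last digit at the 10^-2 place).
Difference: 43.21916 mg; keep the coarser place, 10^0.
Result: 43 mg.

43 mg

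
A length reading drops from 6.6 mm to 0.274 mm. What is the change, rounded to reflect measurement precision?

6.3 mm

6.6 mm − 0.274 mm = 6.326 mm.
Addition/subtraction keeps the fewest decimal places: 6.6 → 1 decimal place, 0.274 → 3 decimal places; limit is 1.
Rounded to 1 decimal place: 6.3 mm.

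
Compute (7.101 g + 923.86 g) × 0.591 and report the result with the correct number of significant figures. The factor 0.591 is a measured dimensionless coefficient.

5.50 × 10^2 g

7.101 g + 923.86 g = 930.961 g; the sum is limited to 2 decimal places (5 s.f.).
Carrying full precision, 930.961 × 0.591 = 550.197951 g; 0.591 has 3 s.f., so the result keeps min(5, 3) = 3 s.f.
Rounded to 3 significant figures: 5.50 × 10^2 g.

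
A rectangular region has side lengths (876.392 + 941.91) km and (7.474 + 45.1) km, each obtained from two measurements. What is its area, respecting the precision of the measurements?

9.56 × 10^4 km²

876.392 + 941.91 = 1818.302, limited to 2 d.p. → 6 s.f.; 7.474 + 45.1 = 52.574, limited to 1 d.p. → 3 s.f.
Carrying full precision, 1818.302 × 52.574 = 95595.409348; keep min(6, 3) = 3 s.f.
Rounded to 3 significant figures: 9.56 × 10^4 km².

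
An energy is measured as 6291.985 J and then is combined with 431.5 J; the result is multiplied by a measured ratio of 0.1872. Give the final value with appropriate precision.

1259 J

6291.985 J + 431.5 J = 6723.485 J; the sum is limited to 1 decimal place (5 s.f.).
Carrying full precision, 6723.485 × 0.1872 = 1258.636392 J; 0.1872 has 4 s.f., so the result keeps min(5, 4) = 4 s.f.
Rounded to 4 significant figures: 1259 J.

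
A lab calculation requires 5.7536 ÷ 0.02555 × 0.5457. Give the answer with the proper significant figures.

122.9

5.7536 ÷ 0.02555 × 0.5457 = 122.886086888…
Multiplication/division keeps the fewest significant figures: 5.7536 → 5 s.f., 0.02555 → 4 s.f., 0.5457 → 4 s.f.; limit is 4.
Rounded to 4 significant figures: 122.9.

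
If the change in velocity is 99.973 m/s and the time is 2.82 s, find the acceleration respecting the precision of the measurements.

acceleration = 99.973 m/s ÷ 2.82 s = 35.4514184397… m/s².
99.973 has 5 significant figures; 2.82 has 3.
Division/multiplication keeps the fewest: 3 significant figures.
Rounded: 35.5 m/s².

35.5 m/s²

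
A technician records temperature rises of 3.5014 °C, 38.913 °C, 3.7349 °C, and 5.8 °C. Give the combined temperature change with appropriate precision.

3.5014 °C + 38.913 °C + 3.7349 °C + 5.8 °C = 51.9493 °C.
Addition/subtraction keeps the fewest decimal places: 3.5014 → 4 decimal places, 38.913 → 3 decimal places, 3.7349 → 4 decimal places, 5.8 → 1 decimal place; limit is 1.
Rounded to 1 decimal place: 51.9 °C.

51.9 °C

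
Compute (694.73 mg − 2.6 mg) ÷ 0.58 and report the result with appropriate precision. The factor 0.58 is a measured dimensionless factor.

694.73 mg − 2.6 mg = 692.13 mg; the difference is limited to 1 decimal place (4 s.f.).
Carrying full precision, 692.13 ÷ 0.58 = 1193.32758621… mg; 0.58 has 2 s.f., so the result keeps min(4, 2) = 2 s.f.
Rounded to 2 significant figures: 1.2 × 10³ mg.

1.2 × 10³ mg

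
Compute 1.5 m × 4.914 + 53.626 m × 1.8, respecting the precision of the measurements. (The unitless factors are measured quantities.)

1.5 × 4.914 = 7.371 → 7.4 m (2 s.f., last digit at the 10^-1 place).
53.626 × 1.8 = 96.5268 → 97 m (2 s.f., last digit at the 10^0 place).
Sum: 103.8978 m; keep the coarser place, 10^0.
Result: 104 m.

104 m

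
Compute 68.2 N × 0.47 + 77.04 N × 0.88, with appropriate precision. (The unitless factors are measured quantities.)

100. N

68.2 × 0.47 = 32.054 → 32 N (2 s.f., last digit at the 10^0 place).
77.04 × 0.88 = 67.7952 → 68 N (2 s.f., last digit at the 10^0 place).
Sum: 99.8492 N; keep the coarser place, 10^0.
Result: 100. N.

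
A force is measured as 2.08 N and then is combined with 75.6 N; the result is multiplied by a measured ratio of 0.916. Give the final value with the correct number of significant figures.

2.08 N + 75.6 N = 77.68 N; the sum is limited to 1 decimal place (3 s.f.).
Carrying full precision, 77.68 × 0.916 = 71.15488 N; 0.916 has 3 s.f., so the result keeps min(3, 3) = 3 s.f.
Rounded to 3 significant figures: 71.2 N.

71.2 N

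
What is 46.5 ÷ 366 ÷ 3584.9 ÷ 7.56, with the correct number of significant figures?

4.69 × 10⁻⁶

46.5 ÷ 366 ÷ 3584.9 ÷ 7.56 = 0.00000468784265483…
Multiplication/division keeps the fewest significant figures: 46.5 → 3 s.f., 366 → 3 s.f., 3584.9 → 5 s.f., 7.56 → 3 s.f.; limit is 3.
Rounded to 3 significant figures: 4.69 × 10⁻⁶.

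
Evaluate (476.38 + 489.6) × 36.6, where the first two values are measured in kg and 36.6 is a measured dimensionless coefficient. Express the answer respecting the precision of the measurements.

476.38 kg + 489.6 kg = 965.98 kg; the sum is limited to 1 decimal place (4 s.f.).
Carrying full precision, 965.98 × 36.6 = 35354.868 kg; 36.6 has 3 s.f., so the result keeps min(4, 3) = 3 s.f.
Rounded to 3 significant figures: 3.54 × 10⁴ kg.

3.54 × 10⁴ kg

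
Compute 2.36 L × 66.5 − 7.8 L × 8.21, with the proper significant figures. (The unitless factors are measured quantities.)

2.36 × 66.5 = 156.94 → 157 L (3 s.f., last digit at the 10^0 place).
7.8 × 8.21 = 64.038 → 64 L (2 s.f., last digit at the 10^0 place).
Difference: 92.902 L; keep the coarser place, 10^0.
Result: 93 L.

93 L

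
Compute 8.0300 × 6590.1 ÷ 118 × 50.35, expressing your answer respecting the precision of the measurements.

2.26 × 10^4

8.0300 × 6590.1 ÷ 118 × 50.35 = 22580.056153…
Multiplication/division keeps the fewest significant figures: 8.0300 → 5 s.f., 6590.1 → 5 s.f., 118 → 3 s.f., 50.35 → 4 s.f.; limit is 3.
Rounded to 3 significant figures: 2.26 × 10^4.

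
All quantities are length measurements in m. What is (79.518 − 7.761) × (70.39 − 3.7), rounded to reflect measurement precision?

4.79 × 10³ m²

79.518 − 7.761 = 71.757, limited to 3 d.p. → 5 s.f.; 70.39 − 3.7 = 66.69, limited to 1 d.p. → 3 s.f.
Carrying full precision, 71.757 × 66.69 = 4785.47433; keep min(5, 3) = 3 s.f.
Rounded to 3 significant figures: 4.79 × 10³ m².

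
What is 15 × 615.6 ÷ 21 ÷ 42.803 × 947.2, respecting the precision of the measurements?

15 × 615.6 ÷ 21 ÷ 42.803 × 947.2 = 9730.56494705…
Multiplication/division keeps the fewest significant figures: 15 → 2 s.f., 615.6 → 4 s.f., 21 → 2 s.f., 42.803 → 5 s.f., 947.2 → 4 s.f.; limit is 2.
Rounded to 2 significant figures: 9.7 × 10³.

9.7 × 10³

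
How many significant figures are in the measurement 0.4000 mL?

4

0.4000: leading zeros are not significant; trailing zeros after a decimal point are significant.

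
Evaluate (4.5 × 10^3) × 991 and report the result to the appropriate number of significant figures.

4.5 × 10^6

(4.5 × 10^3) × 991 = 4459500
Multiplication/division keeps the fewest significant figures: 4.5 × 10^3 → 2 s.f., 991 → 3 s.f.; limit is 2.
Rounded to 2 significant figures: 4.5 × 10^6.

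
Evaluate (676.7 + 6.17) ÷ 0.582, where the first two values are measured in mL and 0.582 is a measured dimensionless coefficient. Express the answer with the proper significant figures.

1.17 × 10^3 mL

676.7 mL + 6.17 mL = 682.87 mL; the sum is limited to 1 decimal place (4 s.f.).
Carrying full precision, 682.87 ÷ 0.582 = 1173.3161512… mL; 0.582 has 3 s.f., so the result keeps min(4, 3) = 3 s.f.
Rounded to 3 significant figures: 1.17 × 10^3 mL.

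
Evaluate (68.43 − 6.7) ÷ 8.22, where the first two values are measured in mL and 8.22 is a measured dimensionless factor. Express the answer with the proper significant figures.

68.43 mL − 6.7 mL = 61.73 mL; the difference is limited to 1 decimal place (3 s.f.).
Carrying full precision, 61.73 ÷ 8.22 = 7.5097323601… mL; 8.22 has 3 s.f., so the result keeps min(3, 3) = 3 s.f.
Rounded to 3 significant figures: 7.51 mL.

7.51 mL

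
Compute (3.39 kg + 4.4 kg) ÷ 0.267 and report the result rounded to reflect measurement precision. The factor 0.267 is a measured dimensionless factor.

29 kg

3.39 kg + 4.4 kg = 7.79 kg; the sum is limited to 1 decimal place (2 s.f.).
Carrying full precision, 7.79 ÷ 0.267 = 29.1760299625… kg; 0.267 has 3 s.f., so the result keeps min(2, 3) = 2 s.f.
Rounded to 2 significant figures: 29 kg.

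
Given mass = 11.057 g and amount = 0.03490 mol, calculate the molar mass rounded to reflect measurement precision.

316.8 g/mol

molar mass = 11.057 g ÷ 0.03490 mol = 316.819484241… g/mol.
11.057 has 5 significant figures; 0.03490 has 4.
Division/multiplication keeps the fewest: 4 significant figures.
Rounded: 316.8 g/mol.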